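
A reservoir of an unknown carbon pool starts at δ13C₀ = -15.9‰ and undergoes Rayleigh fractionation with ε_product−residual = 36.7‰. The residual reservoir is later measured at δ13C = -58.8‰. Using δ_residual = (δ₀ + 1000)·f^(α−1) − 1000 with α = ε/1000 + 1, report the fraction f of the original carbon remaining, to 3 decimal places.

α − 1 = ε/1000 = 0.0367
(δ_res + 1000)/(δ₀ + 1000) = (-58.8 + 1000)/(-15.9 + 1000) = 941.2/984.1 = 0.956407
f = 0.956407^(1/0.0367) = exp(ln(0.956407)/0.0367) = exp(-0.04457/0.0367)
f = exp(-1.2145) = 0.2969

0.297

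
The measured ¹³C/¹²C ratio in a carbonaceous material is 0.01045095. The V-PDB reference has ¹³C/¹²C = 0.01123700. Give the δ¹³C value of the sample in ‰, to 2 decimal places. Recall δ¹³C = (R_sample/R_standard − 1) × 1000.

-69.95‰

δ¹³C = (R_sample / R_standard − 1) × 1000
R_sample / R_standard = 0.01045095 / 0.01123700 = 0.930048
δ¹³C = (0.930048 − 1) × 1000 = -69.952‰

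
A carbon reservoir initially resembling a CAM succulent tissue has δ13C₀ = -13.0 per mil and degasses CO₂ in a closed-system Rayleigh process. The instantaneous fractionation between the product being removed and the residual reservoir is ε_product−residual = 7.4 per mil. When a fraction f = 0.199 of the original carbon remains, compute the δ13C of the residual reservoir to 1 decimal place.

Rayleigh residual: δ_res = (δ₀ + 1000)·f^(α−1) − 1000
α = ε/1000 + 1 = 1.00740, so α − 1 = 0.00740
f^(α−1) = 0.199^(0.00740) = 0.988124
δ_res = (-13.0 + 1000) × 0.988124 − 1000 = 975.279 − 1000 = -24.72 per mil

-24.7 per mil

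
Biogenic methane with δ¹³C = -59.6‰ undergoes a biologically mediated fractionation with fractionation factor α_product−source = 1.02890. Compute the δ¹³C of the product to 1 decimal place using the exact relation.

-32.4‰

δ_product = (δ_source + 1000)·α − 1000
δ_product = (-59.6 + 1000) × 1.02890 − 1000
δ_product = 967.578 − 1000 = -32.42‰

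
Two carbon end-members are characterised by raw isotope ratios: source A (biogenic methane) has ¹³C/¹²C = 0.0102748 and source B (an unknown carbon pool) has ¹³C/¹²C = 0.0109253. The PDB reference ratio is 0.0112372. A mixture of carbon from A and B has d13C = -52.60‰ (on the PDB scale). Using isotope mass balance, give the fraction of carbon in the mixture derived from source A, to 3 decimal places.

0.429

δ_A = (0.0102748/0.0112372 − 1)×1000 = (0.914356 − 1)×1000 = -85.644‰
δ_B = (0.0109253/0.0112372 − 1)×1000 = (0.972244 − 1)×1000 = -27.756‰
f_A = (δ_mix − δ_B)/(δ_A − δ_B) = (-52.60 − (-27.756))/(-85.644 − (-27.756))
f_A = -24.844 / -57.888 = 0.4292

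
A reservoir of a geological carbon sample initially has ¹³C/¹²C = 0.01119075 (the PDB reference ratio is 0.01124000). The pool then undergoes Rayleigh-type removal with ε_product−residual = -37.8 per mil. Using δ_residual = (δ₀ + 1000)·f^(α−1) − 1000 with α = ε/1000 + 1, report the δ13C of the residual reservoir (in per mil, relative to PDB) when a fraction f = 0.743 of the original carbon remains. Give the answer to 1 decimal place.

6.9 per mil

δ₀ = (0.01119075/0.01124000 − 1)×1000 = (0.995618 − 1)×1000 = -4.382 per mil
α − 1 = ε/1000 = -0.0378
f^(α−1) = 0.743^(-0.0378) = 1.011292
δ_res = (-4.382 + 1000) × 1.011292 − 1000 = 1006.861 − 1000 = 6.86 per mil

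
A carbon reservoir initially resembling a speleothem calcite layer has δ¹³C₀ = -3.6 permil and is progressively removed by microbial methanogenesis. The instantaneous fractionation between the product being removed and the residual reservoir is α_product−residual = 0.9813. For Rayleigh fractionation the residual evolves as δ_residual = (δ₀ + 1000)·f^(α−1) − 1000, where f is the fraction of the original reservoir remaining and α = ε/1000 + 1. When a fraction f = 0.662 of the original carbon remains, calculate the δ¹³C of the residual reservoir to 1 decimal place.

4.1 permil

Rayleigh residual: δ_res = (δ₀ + 1000)·f^(α−1) − 1000
α − 1 = -0.01870
f^(α−1) = 0.662^(-0.01870) = 1.007743
δ_res = (-3.6 + 1000) × 1.007743 − 1000 = 1004.116 − 1000 = 4.12 permil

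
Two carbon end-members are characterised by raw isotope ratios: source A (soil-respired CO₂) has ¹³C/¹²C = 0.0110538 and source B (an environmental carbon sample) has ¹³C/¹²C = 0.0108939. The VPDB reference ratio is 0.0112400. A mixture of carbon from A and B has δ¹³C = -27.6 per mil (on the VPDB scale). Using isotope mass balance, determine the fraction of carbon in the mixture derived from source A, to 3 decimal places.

0.224

δ_A = (0.0110538/0.0112400 − 1)×1000 = (0.983434 − 1)×1000 = -16.566 per mil
δ_B = (0.0108939/0.0112400 − 1)×1000 = (0.969208 − 1)×1000 = -30.792 per mil
f_A = (δ_mix − δ_B)/(δ_A − δ_B) = (-27.6 − (-30.792))/(-16.566 − (-30.792))
f_A = 3.192 / 14.226 = 0.2244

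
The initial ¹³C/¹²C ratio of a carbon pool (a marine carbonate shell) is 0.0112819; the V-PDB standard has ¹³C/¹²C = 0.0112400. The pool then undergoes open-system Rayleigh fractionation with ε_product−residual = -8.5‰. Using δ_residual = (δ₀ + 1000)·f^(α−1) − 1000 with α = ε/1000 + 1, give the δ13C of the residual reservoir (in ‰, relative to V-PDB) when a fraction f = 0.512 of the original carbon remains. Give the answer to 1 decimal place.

9.5‰

δ₀ = (0.0112819/0.0112400 − 1)×1000 = (1.003728 − 1)×1000 = 3.728‰
α − 1 = ε/1000 = -0.0085
f^(α−1) = 0.512^(-0.0085) = 1.005706
δ_res = (3.728 + 1000) × 1.005706 − 1000 = 1009.455 − 1000 = 9.46‰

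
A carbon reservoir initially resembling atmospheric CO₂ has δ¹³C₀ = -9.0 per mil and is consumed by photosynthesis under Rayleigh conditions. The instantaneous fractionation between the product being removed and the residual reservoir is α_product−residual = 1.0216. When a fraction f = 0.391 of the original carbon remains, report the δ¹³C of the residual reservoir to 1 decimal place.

-28.9 per mil

Rayleigh residual: δ_res = (δ₀ + 1000)·f^(α−1) − 1000
α − 1 = 0.02160
f^(α−1) = 0.391^(0.02160) = 0.979921
δ_res = (-9.0 + 1000) × 0.979921 − 1000 = 971.102 − 1000 = -28.90 per mil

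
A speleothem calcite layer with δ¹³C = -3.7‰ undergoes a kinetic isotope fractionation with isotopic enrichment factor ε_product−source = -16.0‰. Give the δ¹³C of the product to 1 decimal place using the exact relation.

To first order, δ_product ≈ δ_source + ε = -19.7‰.
Exactly, δ_product = (δ_source + 1000)·(ε/1000 + 1) − 1000.
δ_product = (-3.7 + 1000) × (-16.0/1000 + 1) − 1000
δ_product = -19.64‰

-19.6‰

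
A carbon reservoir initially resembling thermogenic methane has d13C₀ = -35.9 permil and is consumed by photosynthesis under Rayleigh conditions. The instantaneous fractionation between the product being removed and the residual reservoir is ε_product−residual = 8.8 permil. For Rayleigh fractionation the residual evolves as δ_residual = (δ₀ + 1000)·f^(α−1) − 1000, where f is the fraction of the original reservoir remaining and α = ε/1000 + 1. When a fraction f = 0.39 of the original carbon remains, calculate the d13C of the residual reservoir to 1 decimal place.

Rayleigh residual: δ_res = (δ₀ + 1000)·f^(α−1) − 1000
α = ε/1000 + 1 = 1.00880, so α − 1 = 0.00880
f^(α−1) = 0.39^(0.00880) = 0.991748
δ_res = (-35.9 + 1000) × 0.991748 − 1000 = 956.144 − 1000 = -43.86 permil

-43.9 permil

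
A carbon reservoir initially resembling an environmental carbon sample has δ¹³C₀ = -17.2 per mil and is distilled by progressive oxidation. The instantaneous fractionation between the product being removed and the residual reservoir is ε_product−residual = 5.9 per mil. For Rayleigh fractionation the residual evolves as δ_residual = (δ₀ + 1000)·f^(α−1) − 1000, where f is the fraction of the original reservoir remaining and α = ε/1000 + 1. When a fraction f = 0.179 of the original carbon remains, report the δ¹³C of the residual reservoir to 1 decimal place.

Rayleigh residual: δ_res = (δ₀ + 1000)·f^(α−1) − 1000
α = ε/1000 + 1 = 1.00590, so α − 1 = 0.00590
f^(α−1) = 0.179^(0.00590) = 0.989901
δ_res = (-17.2 + 1000) × 0.989901 − 1000 = 972.875 − 1000 = -27.13 per mil

-27.1 per mil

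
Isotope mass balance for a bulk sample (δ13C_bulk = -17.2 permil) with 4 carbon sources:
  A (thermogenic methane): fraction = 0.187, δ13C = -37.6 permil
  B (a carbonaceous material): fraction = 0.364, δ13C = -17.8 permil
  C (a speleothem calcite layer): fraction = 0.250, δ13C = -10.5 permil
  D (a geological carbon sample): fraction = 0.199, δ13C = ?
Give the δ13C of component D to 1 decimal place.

-5.3 permil

Isotope mass balance: δ_bulk = Σ fᵢ·δᵢ.
-17.2 = 0.187×(-37.6) + 0.364×(-17.8) + 0.250×(-10.5) + 0.199×δ_D
0.199·δ_D = -17.2 − (-16.135) = -1.065
δ_D = -1.065 / 0.199 = -5.35 permil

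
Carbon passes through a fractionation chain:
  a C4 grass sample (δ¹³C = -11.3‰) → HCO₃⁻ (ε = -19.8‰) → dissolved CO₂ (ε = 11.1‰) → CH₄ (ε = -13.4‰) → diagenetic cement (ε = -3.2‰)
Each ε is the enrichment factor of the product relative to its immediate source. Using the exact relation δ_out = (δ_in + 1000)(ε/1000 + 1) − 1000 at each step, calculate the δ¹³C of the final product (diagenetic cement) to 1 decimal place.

-36.3‰

step 1: δ = (-11.30 + 1000)·(-19.8/1000 + 1) − 1000 = -30.88‰
step 2: δ = (-30.88 + 1000)·(11.1/1000 + 1) − 1000 = -20.12‰
step 3: δ = (-20.12 + 1000)·(-13.4/1000 + 1) − 1000 = -33.25‰
step 4: δ = (-33.25 + 1000)·(-3.2/1000 + 1) − 1000 = -36.34‰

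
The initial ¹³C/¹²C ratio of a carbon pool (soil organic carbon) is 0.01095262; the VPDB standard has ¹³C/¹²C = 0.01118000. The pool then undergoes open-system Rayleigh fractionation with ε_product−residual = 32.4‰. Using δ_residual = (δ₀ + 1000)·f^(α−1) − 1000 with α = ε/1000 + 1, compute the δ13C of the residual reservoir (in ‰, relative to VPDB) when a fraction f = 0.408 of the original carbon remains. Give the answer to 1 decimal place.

δ₀ = (0.01095262/0.01118000 − 1)×1000 = (0.979662 − 1)×1000 = -20.338‰
α − 1 = ε/1000 = 0.0324
f^(α−1) = 0.408^(0.0324) = 0.971372
δ_res = (-20.338 + 1000) × 0.971372 − 1000 = 951.616 − 1000 = -48.38‰

-48.4‰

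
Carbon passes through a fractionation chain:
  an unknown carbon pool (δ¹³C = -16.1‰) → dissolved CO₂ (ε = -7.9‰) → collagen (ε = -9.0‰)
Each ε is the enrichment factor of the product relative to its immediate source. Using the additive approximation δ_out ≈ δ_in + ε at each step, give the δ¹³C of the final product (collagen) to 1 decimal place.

-33.0‰

step 1: δ ≈ -16.1 + (-7.9) = -24.0‰
step 2: δ ≈ -24.0 + (-9.0) = -33.0‰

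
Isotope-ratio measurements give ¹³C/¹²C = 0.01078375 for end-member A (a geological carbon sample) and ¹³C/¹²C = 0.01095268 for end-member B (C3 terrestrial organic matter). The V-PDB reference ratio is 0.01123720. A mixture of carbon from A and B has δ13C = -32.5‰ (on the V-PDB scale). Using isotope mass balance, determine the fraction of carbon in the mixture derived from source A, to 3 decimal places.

δ_A = (0.01078375/0.01123720 − 1)×1000 = (0.959647 − 1)×1000 = -40.353‰
δ_B = (0.01095268/0.01123720 − 1)×1000 = (0.974681 − 1)×1000 = -25.319‰
f_A = (δ_mix − δ_B)/(δ_A − δ_B) = (-32.5 − (-25.319))/(-40.353 − (-25.319))
f_A = -7.181 / -15.033 = 0.4776

0.478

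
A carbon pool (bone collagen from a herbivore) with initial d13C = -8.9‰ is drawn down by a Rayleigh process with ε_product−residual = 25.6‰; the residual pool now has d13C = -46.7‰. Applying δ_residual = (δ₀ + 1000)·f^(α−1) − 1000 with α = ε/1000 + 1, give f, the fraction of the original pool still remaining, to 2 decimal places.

0.22

α − 1 = ε/1000 = 0.0256
(δ_res + 1000)/(δ₀ + 1000) = (-46.7 + 1000)/(-8.9 + 1000) = 953.3/991.1 = 0.961861
f = 0.961861^(1/0.0256) = exp(ln(0.961861)/0.0256) = exp(-0.03889/0.0256)
f = exp(-1.5190) = 0.2189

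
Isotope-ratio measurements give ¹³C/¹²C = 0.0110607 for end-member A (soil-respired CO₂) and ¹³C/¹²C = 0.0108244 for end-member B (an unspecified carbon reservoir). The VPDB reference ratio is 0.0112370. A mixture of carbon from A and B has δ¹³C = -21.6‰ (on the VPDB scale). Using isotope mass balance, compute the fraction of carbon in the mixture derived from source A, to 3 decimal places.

0.719

δ_A = (0.0110607/0.0112370 − 1)×1000 = (0.984311 − 1)×1000 = -15.689‰
δ_B = (0.0108244/0.0112370 − 1)×1000 = (0.963282 − 1)×1000 = -36.718‰
f_A = (δ_mix − δ_B)/(δ_A − δ_B) = (-21.6 − (-36.718))/(-15.689 − (-36.718))
f_A = 15.118 / 21.029 = 0.7189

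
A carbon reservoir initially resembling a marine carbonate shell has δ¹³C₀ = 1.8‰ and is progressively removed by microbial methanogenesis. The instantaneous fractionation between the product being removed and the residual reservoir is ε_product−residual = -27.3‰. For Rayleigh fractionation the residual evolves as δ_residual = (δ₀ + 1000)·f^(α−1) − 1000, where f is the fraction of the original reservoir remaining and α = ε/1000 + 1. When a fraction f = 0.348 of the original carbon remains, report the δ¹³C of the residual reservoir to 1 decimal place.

31.1‰

Rayleigh residual: δ_res = (δ₀ + 1000)·f^(α−1) − 1000
α = ε/1000 + 1 = 0.97270, so α − 1 = -0.02730
f^(α−1) = 0.348^(-0.02730) = 1.029236
δ_res = (1.8 + 1000) × 1.029236 − 1000 = 1031.088 − 1000 = 31.09‰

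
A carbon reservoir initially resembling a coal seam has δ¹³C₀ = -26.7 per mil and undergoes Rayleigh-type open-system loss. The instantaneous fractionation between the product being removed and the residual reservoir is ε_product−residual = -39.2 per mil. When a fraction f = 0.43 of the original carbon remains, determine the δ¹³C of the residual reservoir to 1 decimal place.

Rayleigh residual: δ_res = (δ₀ + 1000)·f^(α−1) − 1000
α = ε/1000 + 1 = 0.96080, so α − 1 = -0.03920
f^(α−1) = 0.43^(-0.03920) = 1.033637
δ_res = (-26.7 + 1000) × 1.033637 − 1000 = 1006.039 − 1000 = 6.04 per mil

6.0 per mil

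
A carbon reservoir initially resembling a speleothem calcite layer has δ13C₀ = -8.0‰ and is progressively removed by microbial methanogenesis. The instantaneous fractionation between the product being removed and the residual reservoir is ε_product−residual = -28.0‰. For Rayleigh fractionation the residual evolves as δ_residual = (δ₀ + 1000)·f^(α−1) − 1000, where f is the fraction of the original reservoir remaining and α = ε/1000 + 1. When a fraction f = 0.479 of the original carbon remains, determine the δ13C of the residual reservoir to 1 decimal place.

12.7‰

Rayleigh residual: δ_res = (δ₀ + 1000)·f^(α−1) − 1000
α = ε/1000 + 1 = 0.97200, so α − 1 = -0.02800
f^(α−1) = 0.479^(-0.02800) = 1.020823
δ_res = (-8.0 + 1000) × 1.020823 − 1000 = 1012.657 − 1000 = 12.66‰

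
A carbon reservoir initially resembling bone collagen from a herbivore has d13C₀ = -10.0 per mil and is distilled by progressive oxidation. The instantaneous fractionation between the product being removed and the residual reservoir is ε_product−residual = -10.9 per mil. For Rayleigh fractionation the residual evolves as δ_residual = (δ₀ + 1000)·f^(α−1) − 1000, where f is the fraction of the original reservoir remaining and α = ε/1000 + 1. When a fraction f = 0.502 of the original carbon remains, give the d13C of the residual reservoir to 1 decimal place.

Rayleigh residual: δ_res = (δ₀ + 1000)·f^(α−1) − 1000
α = ε/1000 + 1 = 0.98910, so α − 1 = -0.01090
f^(α−1) = 0.502^(-0.01090) = 1.007540
δ_res = (-10.0 + 1000) × 1.007540 − 1000 = 997.465 − 1000 = -2.54 per mil

-2.5 per mil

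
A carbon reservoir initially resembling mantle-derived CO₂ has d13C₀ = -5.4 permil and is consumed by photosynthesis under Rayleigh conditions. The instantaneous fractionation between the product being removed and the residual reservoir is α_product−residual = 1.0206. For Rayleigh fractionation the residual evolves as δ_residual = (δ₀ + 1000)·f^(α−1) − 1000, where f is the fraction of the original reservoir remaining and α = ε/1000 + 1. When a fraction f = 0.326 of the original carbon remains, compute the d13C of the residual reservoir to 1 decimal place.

Rayleigh residual: δ_res = (δ₀ + 1000)·f^(α−1) − 1000
α − 1 = 0.02060
f^(α−1) = 0.326^(0.02060) = 0.977175
δ_res = (-5.4 + 1000) × 0.977175 − 1000 = 971.898 − 1000 = -28.10 permil

-28.1 permil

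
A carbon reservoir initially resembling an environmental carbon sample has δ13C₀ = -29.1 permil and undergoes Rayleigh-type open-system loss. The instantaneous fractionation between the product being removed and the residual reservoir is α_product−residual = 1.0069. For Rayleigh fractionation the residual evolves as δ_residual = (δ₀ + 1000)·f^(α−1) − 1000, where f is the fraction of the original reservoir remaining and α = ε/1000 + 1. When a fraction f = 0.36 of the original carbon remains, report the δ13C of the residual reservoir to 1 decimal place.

Rayleigh residual: δ_res = (δ₀ + 1000)·f^(α−1) − 1000
α − 1 = 0.00690
f^(α−1) = 0.36^(0.00690) = 0.992975
δ_res = (-29.1 + 1000) × 0.992975 − 1000 = 964.080 − 1000 = -35.92 permil

-35.9 permil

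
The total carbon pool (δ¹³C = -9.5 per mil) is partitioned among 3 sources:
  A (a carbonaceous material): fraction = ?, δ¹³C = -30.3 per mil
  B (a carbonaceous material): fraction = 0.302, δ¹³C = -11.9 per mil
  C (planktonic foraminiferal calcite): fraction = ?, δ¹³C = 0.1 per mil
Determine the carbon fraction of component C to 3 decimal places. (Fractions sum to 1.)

0.501

Let f_C and f_A be the unknown fractions; fractions sum to 1 so f_C + f_A = 0.698.
Mass balance: Σ fᵢ·δᵢ = δ_bulk ⇒ f_C·(0.1) + f_A·(-30.3) = -9.5 − (-3.594) = -5.906
Substitute f_A = 0.698 − f_C:
f_C·(0.1 − -30.3) = -5.906 − 0.698×(-30.3) = 15.243
f_C = 15.243 / 30.4 = 0.5014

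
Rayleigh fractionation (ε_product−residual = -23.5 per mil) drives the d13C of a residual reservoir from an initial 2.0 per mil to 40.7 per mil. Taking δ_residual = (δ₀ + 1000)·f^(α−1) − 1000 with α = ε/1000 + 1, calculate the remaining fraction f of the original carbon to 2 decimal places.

α − 1 = ε/1000 = -0.0235
(δ_res + 1000)/(δ₀ + 1000) = (40.7 + 1000)/(2.0 + 1000) = 1040.7/1002.0 = 1.038623
f = 1.038623^(1/-0.0235) = exp(ln(1.038623)/-0.0235) = exp(0.03790/-0.0235)
f = exp(-1.6126) = 0.1994

0.20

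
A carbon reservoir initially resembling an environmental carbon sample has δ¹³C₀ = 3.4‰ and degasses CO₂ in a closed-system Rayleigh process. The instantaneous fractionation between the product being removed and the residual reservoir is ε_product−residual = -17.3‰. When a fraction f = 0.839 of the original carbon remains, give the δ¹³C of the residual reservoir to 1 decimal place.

Rayleigh residual: δ_res = (δ₀ + 1000)·f^(α−1) − 1000
α = ε/1000 + 1 = 0.98270, so α − 1 = -0.01730
f^(α−1) = 0.839^(-0.01730) = 1.003042
δ_res = (3.4 + 1000) × 1.003042 − 1000 = 1006.452 − 1000 = 6.45‰

6.5‰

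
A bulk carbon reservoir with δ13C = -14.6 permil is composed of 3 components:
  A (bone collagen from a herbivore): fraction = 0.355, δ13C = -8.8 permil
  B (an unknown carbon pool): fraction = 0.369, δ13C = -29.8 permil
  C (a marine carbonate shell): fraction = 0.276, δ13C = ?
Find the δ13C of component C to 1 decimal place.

-1.7 permil

Isotope mass balance: δ_bulk = Σ fᵢ·δᵢ.
-14.6 = 0.355×(-8.8) + 0.369×(-29.8) + 0.276×δ_C
0.276·δ_C = -14.6 − (-14.120) = -0.480
δ_C = -0.480 / 0.276 = -1.74 permil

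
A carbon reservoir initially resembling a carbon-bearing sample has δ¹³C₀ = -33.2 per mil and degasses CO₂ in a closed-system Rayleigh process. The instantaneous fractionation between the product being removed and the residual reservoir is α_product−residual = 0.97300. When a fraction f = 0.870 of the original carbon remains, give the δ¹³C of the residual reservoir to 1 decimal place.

Rayleigh residual: δ_res = (δ₀ + 1000)·f^(α−1) − 1000
α − 1 = -0.02700
f^(α−1) = 0.870^(-0.02700) = 1.003767
δ_res = (-33.2 + 1000) × 1.003767 − 1000 = 970.442 − 1000 = -29.56 per mil

-29.6 per mil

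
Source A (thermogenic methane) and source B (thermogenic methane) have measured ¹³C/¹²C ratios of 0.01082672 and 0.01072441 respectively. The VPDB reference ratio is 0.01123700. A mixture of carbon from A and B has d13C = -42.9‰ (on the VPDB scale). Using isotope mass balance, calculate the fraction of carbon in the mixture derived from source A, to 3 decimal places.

δ_A = (0.01082672/0.01123700 − 1)×1000 = (0.963488 − 1)×1000 = -36.512‰
δ_B = (0.01072441/0.01123700 − 1)×1000 = (0.954384 − 1)×1000 = -45.616‰
f_A = (δ_mix − δ_B)/(δ_A − δ_B) = (-42.9 − (-45.616))/(-36.512 − (-45.616))
f_A = 2.716 / 9.105 = 0.2983

0.298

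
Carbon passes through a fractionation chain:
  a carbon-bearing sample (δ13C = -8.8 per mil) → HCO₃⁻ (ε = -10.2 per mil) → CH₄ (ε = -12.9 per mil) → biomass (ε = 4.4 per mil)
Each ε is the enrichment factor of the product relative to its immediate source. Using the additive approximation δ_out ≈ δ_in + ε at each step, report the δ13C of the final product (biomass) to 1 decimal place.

-27.5 per mil

step 1: δ ≈ -8.8 + (-10.2) = -19.0 per mil
step 2: δ ≈ -19.0 + (-12.9) = -31.9 per mil
step 3: δ ≈ -31.9 + (4.4) = -27.5 per mil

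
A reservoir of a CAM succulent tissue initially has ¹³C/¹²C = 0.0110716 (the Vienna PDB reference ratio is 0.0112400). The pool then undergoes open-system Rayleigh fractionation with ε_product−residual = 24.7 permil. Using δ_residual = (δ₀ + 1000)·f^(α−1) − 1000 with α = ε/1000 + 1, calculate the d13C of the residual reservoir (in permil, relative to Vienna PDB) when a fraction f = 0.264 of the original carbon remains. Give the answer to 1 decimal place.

-46.9 permil

δ₀ = (0.0110716/0.0112400 − 1)×1000 = (0.985018 − 1)×1000 = -14.982 permil
α − 1 = ε/1000 = 0.0247
f^(α−1) = 0.264^(0.0247) = 0.967640
δ_res = (-14.982 + 1000) × 0.967640 − 1000 = 953.142 − 1000 = -46.86 permil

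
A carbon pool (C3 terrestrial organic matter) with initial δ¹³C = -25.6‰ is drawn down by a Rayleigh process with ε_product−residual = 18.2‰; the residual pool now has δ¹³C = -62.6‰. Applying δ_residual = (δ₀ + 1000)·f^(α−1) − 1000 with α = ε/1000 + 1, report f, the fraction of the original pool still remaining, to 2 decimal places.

0.12

α − 1 = ε/1000 = 0.0182
(δ_res + 1000)/(δ₀ + 1000) = (-62.6 + 1000)/(-25.6 + 1000) = 937.4/974.4 = 0.962028
f = 0.962028^(1/0.0182) = exp(ln(0.962028)/0.0182) = exp(-0.03871/0.0182)
f = exp(-2.1270) = 0.1192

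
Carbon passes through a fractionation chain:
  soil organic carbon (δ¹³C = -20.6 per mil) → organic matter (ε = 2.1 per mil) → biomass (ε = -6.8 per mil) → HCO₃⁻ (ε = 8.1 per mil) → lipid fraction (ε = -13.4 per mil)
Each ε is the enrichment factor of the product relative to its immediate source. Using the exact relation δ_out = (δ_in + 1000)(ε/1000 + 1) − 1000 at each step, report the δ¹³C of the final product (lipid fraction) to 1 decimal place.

step 1: δ = (-20.60 + 1000)·(2.1/1000 + 1) − 1000 = -18.54 per mil
step 2: δ = (-18.54 + 1000)·(-6.8/1000 + 1) − 1000 = -25.22 per mil
step 3: δ = (-25.22 + 1000)·(8.1/1000 + 1) − 1000 = -17.32 per mil
step 4: δ = (-17.32 + 1000)·(-13.4/1000 + 1) − 1000 = -30.49 per mil

-30.5 per mil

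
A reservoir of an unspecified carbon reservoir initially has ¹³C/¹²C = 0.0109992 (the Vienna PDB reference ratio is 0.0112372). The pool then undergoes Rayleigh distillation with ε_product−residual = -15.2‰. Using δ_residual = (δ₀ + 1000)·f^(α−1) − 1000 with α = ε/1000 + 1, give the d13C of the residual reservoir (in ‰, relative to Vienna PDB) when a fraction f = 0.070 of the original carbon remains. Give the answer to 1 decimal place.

19.2‰

δ₀ = (0.0109992/0.0112372 − 1)×1000 = (0.978820 − 1)×1000 = -21.180‰
α − 1 = ε/1000 = -0.0152
f^(α−1) = 0.070^(-0.0152) = 1.041249
δ_res = (-21.180 + 1000) × 1.041249 − 1000 = 1019.196 − 1000 = 19.20‰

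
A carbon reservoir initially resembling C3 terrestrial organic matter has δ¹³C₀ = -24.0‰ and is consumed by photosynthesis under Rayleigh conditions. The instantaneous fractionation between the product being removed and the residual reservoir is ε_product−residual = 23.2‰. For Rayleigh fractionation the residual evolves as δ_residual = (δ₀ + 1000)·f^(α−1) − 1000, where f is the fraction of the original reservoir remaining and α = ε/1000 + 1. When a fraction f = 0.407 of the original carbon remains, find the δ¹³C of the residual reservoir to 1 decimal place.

Rayleigh residual: δ_res = (δ₀ + 1000)·f^(α−1) − 1000
α = ε/1000 + 1 = 1.02320, so α − 1 = 0.02320
f^(α−1) = 0.407^(0.02320) = 0.979361
δ_res = (-24.0 + 1000) × 0.979361 − 1000 = 955.856 − 1000 = -44.14‰

-44.1‰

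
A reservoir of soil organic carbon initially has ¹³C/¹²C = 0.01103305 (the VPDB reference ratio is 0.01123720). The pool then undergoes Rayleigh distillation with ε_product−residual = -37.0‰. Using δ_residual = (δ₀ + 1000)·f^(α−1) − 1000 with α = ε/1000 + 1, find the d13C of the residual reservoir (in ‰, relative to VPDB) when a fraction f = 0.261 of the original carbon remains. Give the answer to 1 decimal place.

δ₀ = (0.01103305/0.01123720 − 1)×1000 = (0.981833 − 1)×1000 = -18.167‰
α − 1 = ε/1000 = -0.0370
f^(α−1) = 0.261^(-0.0370) = 1.050955
δ_res = (-18.167 + 1000) × 1.050955 − 1000 = 1031.862 − 1000 = 31.86‰

31.9‰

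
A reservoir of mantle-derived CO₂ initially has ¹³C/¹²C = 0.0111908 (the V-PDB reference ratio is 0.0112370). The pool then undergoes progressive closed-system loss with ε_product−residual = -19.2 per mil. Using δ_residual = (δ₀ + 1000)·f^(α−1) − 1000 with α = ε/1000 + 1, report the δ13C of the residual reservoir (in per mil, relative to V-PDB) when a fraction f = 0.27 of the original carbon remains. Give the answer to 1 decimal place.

21.2 per mil

δ₀ = (0.0111908/0.0112370 − 1)×1000 = (0.995889 − 1)×1000 = -4.111 per mil
α − 1 = ε/1000 = -0.0192
f^(α−1) = 0.27^(-0.0192) = 1.025458
δ_res = (-4.111 + 1000) × 1.025458 − 1000 = 1021.242 − 1000 = 21.24 per mil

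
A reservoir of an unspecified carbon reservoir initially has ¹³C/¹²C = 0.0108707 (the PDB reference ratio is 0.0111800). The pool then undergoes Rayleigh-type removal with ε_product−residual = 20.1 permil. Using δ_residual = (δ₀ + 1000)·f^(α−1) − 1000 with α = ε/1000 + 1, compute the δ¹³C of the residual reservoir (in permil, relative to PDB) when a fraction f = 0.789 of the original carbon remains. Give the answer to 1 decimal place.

-32.3 permil

δ₀ = (0.0108707/0.0111800 − 1)×1000 = (0.972335 − 1)×1000 = -27.665 permil
α − 1 = ε/1000 = 0.0201
f^(α−1) = 0.789^(0.0201) = 0.995248
δ_res = (-27.665 + 1000) × 0.995248 − 1000 = 967.714 − 1000 = -32.29 permil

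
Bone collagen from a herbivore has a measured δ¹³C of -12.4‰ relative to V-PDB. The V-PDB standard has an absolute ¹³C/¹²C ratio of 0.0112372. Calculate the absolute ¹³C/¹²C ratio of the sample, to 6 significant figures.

R_sample = R_standard × (δ¹³C/1000 + 1)
R_sample = 0.0112372 × (-12.4/1000 + 1) = 0.0112372 × 0.987600
R_sample = 0.0110979

0.0110979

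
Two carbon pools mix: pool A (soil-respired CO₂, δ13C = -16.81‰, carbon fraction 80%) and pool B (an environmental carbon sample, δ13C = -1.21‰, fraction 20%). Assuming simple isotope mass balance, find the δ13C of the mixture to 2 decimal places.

-13.69‰

δ_mix = f_A·δ_A + f_B·δ_B
δ_mix = 0.80 × (-16.81) + 0.20 × (-1.21)
δ_mix = -13.448 + -0.242 = -13.690‰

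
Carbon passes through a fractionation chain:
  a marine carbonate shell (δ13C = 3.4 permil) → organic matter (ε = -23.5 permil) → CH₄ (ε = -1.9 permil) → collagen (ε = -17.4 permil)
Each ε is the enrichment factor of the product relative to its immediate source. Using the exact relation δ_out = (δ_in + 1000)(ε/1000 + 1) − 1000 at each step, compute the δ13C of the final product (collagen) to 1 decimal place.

step 1: δ = (3.40 + 1000)·(-23.5/1000 + 1) − 1000 = -20.18 permil
step 2: δ = (-20.18 + 1000)·(-1.9/1000 + 1) − 1000 = -22.04 permil
step 3: δ = (-22.04 + 1000)·(-17.4/1000 + 1) − 1000 = -39.06 permil

-39.1 permil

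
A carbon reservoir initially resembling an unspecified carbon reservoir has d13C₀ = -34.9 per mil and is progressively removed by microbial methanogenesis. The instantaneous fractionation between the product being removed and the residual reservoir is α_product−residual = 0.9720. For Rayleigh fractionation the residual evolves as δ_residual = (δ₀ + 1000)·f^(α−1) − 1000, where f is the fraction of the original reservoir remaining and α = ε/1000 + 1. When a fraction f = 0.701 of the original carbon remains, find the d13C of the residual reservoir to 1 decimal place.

Rayleigh residual: δ_res = (δ₀ + 1000)·f^(α−1) − 1000
α − 1 = -0.02800
f^(α−1) = 0.701^(-0.02800) = 1.009997
δ_res = (-34.9 + 1000) × 1.009997 − 1000 = 974.748 − 1000 = -25.25 per mil

-25.3 per mil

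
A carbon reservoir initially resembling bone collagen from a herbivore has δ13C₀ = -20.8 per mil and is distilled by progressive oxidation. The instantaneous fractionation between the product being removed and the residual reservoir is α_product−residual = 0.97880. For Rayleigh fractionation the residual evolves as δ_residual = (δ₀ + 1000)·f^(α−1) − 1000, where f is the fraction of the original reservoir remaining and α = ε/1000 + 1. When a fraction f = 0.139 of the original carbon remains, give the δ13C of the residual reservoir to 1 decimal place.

Rayleigh residual: δ_res = (δ₀ + 1000)·f^(α−1) − 1000
α − 1 = -0.02120
f^(α−1) = 0.139^(-0.02120) = 1.042721
δ_res = (-20.8 + 1000) × 1.042721 − 1000 = 1021.032 − 1000 = 21.03 per mil

21.0 per mil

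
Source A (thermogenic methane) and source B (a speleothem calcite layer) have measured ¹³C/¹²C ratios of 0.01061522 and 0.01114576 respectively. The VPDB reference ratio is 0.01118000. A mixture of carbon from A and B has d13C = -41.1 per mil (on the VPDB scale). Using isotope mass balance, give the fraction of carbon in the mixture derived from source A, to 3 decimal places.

0.802

δ_A = (0.01061522/0.01118000 − 1)×1000 = (0.949483 − 1)×1000 = -50.517 per mil
δ_B = (0.01114576/0.01118000 − 1)×1000 = (0.996937 − 1)×1000 = -3.063 per mil
f_A = (δ_mix − δ_B)/(δ_A − δ_B) = (-41.1 − (-3.063))/(-50.517 − (-3.063))
f_A = -38.037 / -47.454 = 0.8016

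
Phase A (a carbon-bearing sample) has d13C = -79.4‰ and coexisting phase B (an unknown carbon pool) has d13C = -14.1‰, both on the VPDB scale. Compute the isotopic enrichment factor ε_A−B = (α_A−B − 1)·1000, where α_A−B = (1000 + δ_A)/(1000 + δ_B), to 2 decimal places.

-66.23‰

α_A−B = (1000 + -79.4) / (1000 + -14.1) = 920.6 / 985.9 = 0.933766
ε_A−B = (0.933766 − 1) × 1000 = -66.234‰
(The approximation ε ≈ δ_A − δ_B would give -65.3‰.)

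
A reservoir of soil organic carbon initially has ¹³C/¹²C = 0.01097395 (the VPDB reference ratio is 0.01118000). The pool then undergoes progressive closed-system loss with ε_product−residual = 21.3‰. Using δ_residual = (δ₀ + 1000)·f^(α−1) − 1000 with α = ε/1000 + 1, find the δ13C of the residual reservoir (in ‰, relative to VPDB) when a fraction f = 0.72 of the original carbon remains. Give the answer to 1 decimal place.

-25.3‰

δ₀ = (0.01097395/0.01118000 − 1)×1000 = (0.981570 − 1)×1000 = -18.430‰
α − 1 = ε/1000 = 0.0213
f^(α−1) = 0.72^(0.0213) = 0.993027
δ_res = (-18.430 + 1000) × 0.993027 − 1000 = 974.726 − 1000 = -25.27‰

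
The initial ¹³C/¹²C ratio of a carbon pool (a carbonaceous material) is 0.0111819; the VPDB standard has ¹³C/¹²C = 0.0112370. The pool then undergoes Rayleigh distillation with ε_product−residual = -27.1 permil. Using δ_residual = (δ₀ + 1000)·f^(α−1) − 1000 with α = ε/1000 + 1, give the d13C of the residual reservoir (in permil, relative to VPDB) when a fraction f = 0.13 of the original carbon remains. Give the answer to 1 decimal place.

δ₀ = (0.0111819/0.0112370 − 1)×1000 = (0.995097 − 1)×1000 = -4.903 permil
α − 1 = ε/1000 = -0.0271
f^(α−1) = 0.13^(-0.0271) = 1.056847
δ_res = (-4.903 + 1000) × 1.056847 − 1000 = 1051.665 − 1000 = 51.66 permil

51.7 permil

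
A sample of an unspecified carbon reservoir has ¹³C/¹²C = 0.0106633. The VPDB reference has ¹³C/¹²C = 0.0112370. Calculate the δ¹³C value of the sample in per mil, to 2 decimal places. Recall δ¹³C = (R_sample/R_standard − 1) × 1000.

δ¹³C = (R_sample / R_standard − 1) × 1000
R_sample / R_standard = 0.0106633 / 0.0112370 = 0.948945
δ¹³C = (0.948945 − 1) × 1000 = -51.055 per mil

-51.05 per mil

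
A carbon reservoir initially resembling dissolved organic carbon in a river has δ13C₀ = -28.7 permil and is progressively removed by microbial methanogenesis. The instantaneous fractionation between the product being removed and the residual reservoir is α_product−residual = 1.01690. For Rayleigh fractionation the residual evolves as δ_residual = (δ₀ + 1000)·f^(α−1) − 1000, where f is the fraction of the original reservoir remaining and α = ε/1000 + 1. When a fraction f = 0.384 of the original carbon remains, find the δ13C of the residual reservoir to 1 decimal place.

Rayleigh residual: δ_res = (δ₀ + 1000)·f^(α−1) − 1000
α − 1 = 0.01690
f^(α−1) = 0.384^(0.01690) = 0.983955
δ_res = (-28.7 + 1000) × 0.983955 − 1000 = 955.715 − 1000 = -44.28 permil

-44.3 permil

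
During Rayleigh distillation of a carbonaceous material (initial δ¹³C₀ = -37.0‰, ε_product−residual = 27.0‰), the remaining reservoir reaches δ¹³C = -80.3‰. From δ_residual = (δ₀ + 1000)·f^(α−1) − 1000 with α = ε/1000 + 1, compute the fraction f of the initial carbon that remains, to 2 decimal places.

α − 1 = ε/1000 = 0.0270
(δ_res + 1000)/(δ₀ + 1000) = (-80.3 + 1000)/(-37.0 + 1000) = 919.7/963.0 = 0.955036
f = 0.955036^(1/0.0270) = exp(ln(0.955036)/0.0270) = exp(-0.04601/0.0270)
f = exp(-1.7039) = 0.1820

0.18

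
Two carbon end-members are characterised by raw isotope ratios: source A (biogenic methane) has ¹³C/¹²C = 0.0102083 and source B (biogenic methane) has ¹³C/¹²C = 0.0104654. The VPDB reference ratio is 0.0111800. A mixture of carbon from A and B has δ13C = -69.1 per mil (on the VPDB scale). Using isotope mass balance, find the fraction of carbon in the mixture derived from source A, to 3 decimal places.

0.225

δ_A = (0.0102083/0.0111800 − 1)×1000 = (0.913086 − 1)×1000 = -86.914 per mil
δ_B = (0.0104654/0.0111800 − 1)×1000 = (0.936082 − 1)×1000 = -63.918 per mil
f_A = (δ_mix − δ_B)/(δ_A − δ_B) = (-69.1 − (-63.918))/(-86.914 − (-63.918))
f_A = -5.182 / -22.996 = 0.2254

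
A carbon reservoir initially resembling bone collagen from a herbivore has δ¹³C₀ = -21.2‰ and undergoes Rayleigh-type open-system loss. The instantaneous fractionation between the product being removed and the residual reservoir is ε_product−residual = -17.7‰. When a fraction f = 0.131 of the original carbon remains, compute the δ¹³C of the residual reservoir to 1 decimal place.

14.7‰

Rayleigh residual: δ_res = (δ₀ + 1000)·f^(α−1) − 1000
α = ε/1000 + 1 = 0.98230, so α − 1 = -0.01770
f^(α−1) = 0.131^(-0.01770) = 1.036631
δ_res = (-21.2 + 1000) × 1.036631 − 1000 = 1014.655 − 1000 = 14.65‰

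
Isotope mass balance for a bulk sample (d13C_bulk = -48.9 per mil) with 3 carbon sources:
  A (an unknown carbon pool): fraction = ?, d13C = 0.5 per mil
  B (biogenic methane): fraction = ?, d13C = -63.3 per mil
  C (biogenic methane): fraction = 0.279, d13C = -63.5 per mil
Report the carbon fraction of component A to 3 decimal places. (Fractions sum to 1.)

0.227

Let f_A and f_B be the unknown fractions; fractions sum to 1 so f_A + f_B = 0.721.
Mass balance: Σ fᵢ·δᵢ = δ_bulk ⇒ f_A·(0.5) + f_B·(-63.3) = -48.9 − (-17.716) = -31.183
Substitute f_B = 0.721 − f_A:
f_A·(0.5 − -63.3) = -31.183 − 0.721×(-63.3) = 14.456
f_A = 14.456 / 63.8 = 0.2266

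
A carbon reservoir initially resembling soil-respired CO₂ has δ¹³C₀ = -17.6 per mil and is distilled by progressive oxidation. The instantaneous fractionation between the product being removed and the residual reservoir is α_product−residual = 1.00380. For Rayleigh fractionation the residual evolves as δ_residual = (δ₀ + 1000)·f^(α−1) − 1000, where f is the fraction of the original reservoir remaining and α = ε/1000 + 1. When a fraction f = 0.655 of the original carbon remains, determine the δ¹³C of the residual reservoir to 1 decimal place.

-19.2 per mil

Rayleigh residual: δ_res = (δ₀ + 1000)·f^(α−1) − 1000
α − 1 = 0.00380
f^(α−1) = 0.655^(0.00380) = 0.998393
δ_res = (-17.6 + 1000) × 0.998393 − 1000 = 980.822 − 1000 = -19.18 per mil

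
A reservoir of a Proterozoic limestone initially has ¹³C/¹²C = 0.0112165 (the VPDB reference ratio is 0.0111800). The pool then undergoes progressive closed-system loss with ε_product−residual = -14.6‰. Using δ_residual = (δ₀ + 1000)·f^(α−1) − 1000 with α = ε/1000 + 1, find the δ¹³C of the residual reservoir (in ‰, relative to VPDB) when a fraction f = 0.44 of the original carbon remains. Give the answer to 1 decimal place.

δ₀ = (0.0112165/0.0111800 − 1)×1000 = (1.003265 − 1)×1000 = 3.265‰
α − 1 = ε/1000 = -0.0146
f^(α−1) = 0.44^(-0.0146) = 1.012058
δ_res = (3.265 + 1000) × 1.012058 − 1000 = 1015.363 − 1000 = 15.36‰

15.4‰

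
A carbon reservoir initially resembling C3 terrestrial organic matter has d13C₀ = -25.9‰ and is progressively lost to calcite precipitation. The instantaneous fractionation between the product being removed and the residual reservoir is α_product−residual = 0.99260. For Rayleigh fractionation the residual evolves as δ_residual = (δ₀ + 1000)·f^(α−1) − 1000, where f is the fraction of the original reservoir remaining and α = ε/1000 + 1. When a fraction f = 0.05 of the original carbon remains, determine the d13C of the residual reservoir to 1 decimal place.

-4.1‰

Rayleigh residual: δ_res = (δ₀ + 1000)·f^(α−1) − 1000
α − 1 = -0.00740
f^(α−1) = 0.05^(-0.00740) = 1.022416
δ_res = (-25.9 + 1000) × 1.022416 − 1000 = 995.935 − 1000 = -4.06‰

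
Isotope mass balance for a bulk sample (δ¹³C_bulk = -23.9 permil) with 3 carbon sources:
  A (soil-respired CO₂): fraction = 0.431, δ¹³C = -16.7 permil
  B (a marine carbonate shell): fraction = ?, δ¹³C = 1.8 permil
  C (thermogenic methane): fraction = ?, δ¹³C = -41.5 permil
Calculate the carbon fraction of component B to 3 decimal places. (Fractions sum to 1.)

Let f_B and f_C be the unknown fractions; fractions sum to 1 so f_B + f_C = 0.569.
Mass balance: Σ fᵢ·δᵢ = δ_bulk ⇒ f_B·(1.8) + f_C·(-41.5) = -23.9 − (-7.198) = -16.702
Substitute f_C = 0.569 − f_B:
f_B·(1.8 − -41.5) = -16.702 − 0.569×(-41.5) = 6.911
f_B = 6.911 / 43.3 = 0.1596

0.160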